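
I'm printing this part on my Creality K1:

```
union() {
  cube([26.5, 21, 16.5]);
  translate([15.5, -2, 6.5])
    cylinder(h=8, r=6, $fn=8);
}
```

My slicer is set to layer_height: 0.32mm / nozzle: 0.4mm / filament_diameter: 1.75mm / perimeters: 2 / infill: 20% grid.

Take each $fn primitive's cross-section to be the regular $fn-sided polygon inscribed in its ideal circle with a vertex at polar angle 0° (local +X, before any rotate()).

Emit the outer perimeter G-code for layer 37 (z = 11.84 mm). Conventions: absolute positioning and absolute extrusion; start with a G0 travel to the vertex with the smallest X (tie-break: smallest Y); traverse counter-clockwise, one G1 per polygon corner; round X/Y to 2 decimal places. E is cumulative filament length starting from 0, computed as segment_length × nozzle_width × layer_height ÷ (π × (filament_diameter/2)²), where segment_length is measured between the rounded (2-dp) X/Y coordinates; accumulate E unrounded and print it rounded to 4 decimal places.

G0 X0.00 Y0.00 Z11.84
G1 X10.33 Y0.00 E0.5497
G1 X9.50 Y-2.00 E0.6650
G1 X11.26 Y-6.24 E0.9093
G1 X15.50 Y-8.00 E1.1536
G1 X19.74 Y-6.24 E1.3979
G1 X21.50 Y-2.00 E1.6422
G1 X20.67 Y0.00 E1.7574
G1 X26.50 Y0.00 E2.0677
G1 X26.50 Y21.00 E3.1852
G1 X0.00 Y21.00 E4.5954
G1 X0.00 Y0.00 E5.7130

At z = 11.84 mm: the 26.5×21 cube contributes its full rectangle; the r=6 cylinder at (15.5, -2) gives a regular 8-gon of circumradius 6 (constant along its height); Merging all regions: the regions partially overlap (shared area 28.57 mm²), so overlapping operands fuse into one piece — 1 connected region. The outline is a single polygon with 11 vertices. Extrusion per mm of travel: 0.4 × 0.32 / (π × 0.875²) = 0.053216. Accumulating E over each segment gives final E = 5.7130.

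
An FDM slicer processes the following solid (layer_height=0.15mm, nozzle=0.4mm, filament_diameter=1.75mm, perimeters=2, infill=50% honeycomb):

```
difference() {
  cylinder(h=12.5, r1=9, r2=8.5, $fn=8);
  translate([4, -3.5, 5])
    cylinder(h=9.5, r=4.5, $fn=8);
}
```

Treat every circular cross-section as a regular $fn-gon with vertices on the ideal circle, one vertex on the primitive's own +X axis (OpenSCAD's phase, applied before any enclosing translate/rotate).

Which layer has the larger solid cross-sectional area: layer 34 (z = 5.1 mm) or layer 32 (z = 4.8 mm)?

Layer 34 (z = 5.1): the cone contributes a regular 8-gon of circumradius 8.796 (interpolated between r1=9 and r2=8.5 at t=0.408) (area = (8/2)·8.796²·sin(360°/8) = 218.83 mm²); the r=4.5 cylinder at (4, -3.5) gives a regular 8-gon of circumradius 4.5 (constant along its height) (area = (8/2)·4.500²·sin(360°/8) = 57.28 mm²); Taking the first minus the rest: starting from the cone (218.83 mm²), the r=4.5 cylinder at (4, -3.5) partially overlaps it — only the 50.30 mm² overlap (of its 57.28 mm²) is removed, clipping the outline — area = 168.54 mm². So its area = 168.54 mm². Layer 32 (z = 4.8): the cone (r1=9→r2=8.5) has section circumradius 8.808 here — a regular 8-gon (area = (8/2)·8.808²·sin(360°/8) = 219.43 mm²); the cylinder at (4, -3.5) does not reach this height (z outside [5, 14.5]); Subtracting the remaining from the first: none of the subtracted shapes is present at this height, so the cone is unchanged — area = 219.43 mm². So its area = 219.43 mm². Layer 32 is larger (219.43 vs 168.54 mm²).

layer 32 (z = 4.8 mm)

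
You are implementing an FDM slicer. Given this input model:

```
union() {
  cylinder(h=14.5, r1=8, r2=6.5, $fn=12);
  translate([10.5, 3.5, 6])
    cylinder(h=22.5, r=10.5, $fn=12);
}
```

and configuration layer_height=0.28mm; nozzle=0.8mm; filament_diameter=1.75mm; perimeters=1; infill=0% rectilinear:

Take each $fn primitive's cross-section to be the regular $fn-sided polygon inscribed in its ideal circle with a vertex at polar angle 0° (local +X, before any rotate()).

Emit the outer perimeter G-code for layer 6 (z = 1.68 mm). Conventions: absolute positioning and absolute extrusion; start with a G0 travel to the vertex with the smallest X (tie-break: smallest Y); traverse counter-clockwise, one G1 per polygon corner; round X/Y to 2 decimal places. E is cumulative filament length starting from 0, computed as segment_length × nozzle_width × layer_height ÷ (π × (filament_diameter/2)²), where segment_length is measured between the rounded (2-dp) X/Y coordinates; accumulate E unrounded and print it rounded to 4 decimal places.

G0 X-7.83 Y0.00 Z1.68
G1 X-6.78 Y-3.91 E0.3770
G1 X-3.91 Y-6.78 E0.7550
G1 X0.00 Y-7.83 E1.1321
G1 X3.91 Y-6.78 E1.5091
G1 X6.78 Y-3.91 E1.8871
G1 X7.83 Y0.00 E2.2641
G1 X6.78 Y3.91 E2.6411
G1 X3.91 Y6.78 E3.0191
G1 X0.00 Y7.83 E3.3962
G1 X-3.91 Y6.78 E3.7732
G1 X-6.78 Y3.91 E4.1512
G1 X-7.83 Y0.00 E4.5282

At z = 1.68 mm: the cone (r1=8→r2=6.5) has section circumradius 7.826 here — a regular 12-gon; the cylinder at (10.5, 3.5) is absent (z outside [6, 28.5]); Combining (union): only the cone is present, so the union is just that shape — 1 connected region. The outline is a single polygon with 12 vertices. Extrusion per mm of travel: 0.8 × 0.28 / (π × 0.875²) = 0.093128. Accumulating E over each segment gives final E = 4.5282.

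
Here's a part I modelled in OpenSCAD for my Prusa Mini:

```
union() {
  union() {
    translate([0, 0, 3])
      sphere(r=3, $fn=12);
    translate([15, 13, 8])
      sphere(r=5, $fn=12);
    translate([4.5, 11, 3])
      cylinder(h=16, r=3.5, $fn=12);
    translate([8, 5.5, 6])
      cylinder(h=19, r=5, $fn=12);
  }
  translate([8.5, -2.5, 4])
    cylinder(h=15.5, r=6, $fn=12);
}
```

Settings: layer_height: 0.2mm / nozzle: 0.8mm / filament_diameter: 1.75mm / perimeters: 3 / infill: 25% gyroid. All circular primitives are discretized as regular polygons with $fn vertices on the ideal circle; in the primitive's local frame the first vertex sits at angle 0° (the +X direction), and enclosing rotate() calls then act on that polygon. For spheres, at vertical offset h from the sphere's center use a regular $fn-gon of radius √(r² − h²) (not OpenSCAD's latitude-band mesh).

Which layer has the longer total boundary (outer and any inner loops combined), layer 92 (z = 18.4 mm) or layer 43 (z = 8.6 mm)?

Layer 92 (z = 18.4): the sphere does not reach this height (|z−center|=15.400 > r=3); the sphere at (15, 13) is not intersected at this z (|z−center|=10.400 > r=5); the r=3.5 cylinder at (4.5, 11) gives a regular 12-gon of circumradius 3.5 (constant along its height) (perimeter = 2·12·3.500·sin(180°/12) = 21.74 mm); the r=5 cylinder at (8, 5.5) gives a regular 12-gon of circumradius 5 (constant along its height) (perimeter = 2·12·5.000·sin(180°/12) = 31.06 mm); Merging all regions: the regions partially overlap (shared area 6.14 mm²), so the edge portions inside another operand are dropped and the merged outline is re-measured after clipping — boundary = 41.70 mm; the r=6 cylinder at (8.5, -2.5) gives a regular 12-gon of circumradius 6 (constant along its height) (perimeter = 2·12·6.000·sin(180°/12) = 37.27 mm); Merging all regions: the regions partially overlap (shared area 13.40 mm²), so the edge portions inside another operand are dropped and the merged outline is re-measured after clipping — boundary = 63.26 mm. So its perimeter = 63.26 mm. Layer 43 (z = 8.6): the sphere does not reach this height (|z−center|=5.600 > r=3); the r=5 sphere at (15, 13) contributes a regular 12-gon of circumradius √(5²−0.6²) = 4.964 (perimeter = 2·12·4.964·sin(180°/12) = 30.83 mm); the cylinder at (4.5, 11): section is a regular 12-gon, circumradius r=3.5 (perimeter = 2·12·3.500·sin(180°/12) = 21.74 mm); the r=5 cylinder at (8, 5.5) contributes a regular 12-gon of circumradius 5 (perimeter = 2·12·5.000·sin(180°/12) = 31.06 mm); Combining (union): the regions partially overlap (shared area 6.14 mm²), so the edge portions inside another operand are dropped and the merged outline is re-measured after clipping — boundary = 72.53 mm; the r=6 cylinder at (8.5, -2.5) contributes a regular 12-gon of circumradius 6 (perimeter = 2·12·6.000·sin(180°/12) = 37.27 mm); Combining (union): the regions partially overlap (shared area 13.40 mm²), so the edge portions inside another operand are dropped and the merged outline is re-measured after clipping — boundary = 94.09 mm. So its perimeter = 94.09 mm. Layer 43 is larger (94.09 vs 63.26 mm).

layer 43 (z = 8.6 mm)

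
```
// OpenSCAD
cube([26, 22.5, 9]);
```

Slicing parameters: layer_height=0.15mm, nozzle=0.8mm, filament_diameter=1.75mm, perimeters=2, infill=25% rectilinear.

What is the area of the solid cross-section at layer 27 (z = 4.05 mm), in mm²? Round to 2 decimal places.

At z = 4.05 mm: the cube is present — its section is the full 26×22.5 rectangle (area 585.00 mm²). Overall, the cross-section is a single solid region. Net area = 585.00 mm².

585.00 mm²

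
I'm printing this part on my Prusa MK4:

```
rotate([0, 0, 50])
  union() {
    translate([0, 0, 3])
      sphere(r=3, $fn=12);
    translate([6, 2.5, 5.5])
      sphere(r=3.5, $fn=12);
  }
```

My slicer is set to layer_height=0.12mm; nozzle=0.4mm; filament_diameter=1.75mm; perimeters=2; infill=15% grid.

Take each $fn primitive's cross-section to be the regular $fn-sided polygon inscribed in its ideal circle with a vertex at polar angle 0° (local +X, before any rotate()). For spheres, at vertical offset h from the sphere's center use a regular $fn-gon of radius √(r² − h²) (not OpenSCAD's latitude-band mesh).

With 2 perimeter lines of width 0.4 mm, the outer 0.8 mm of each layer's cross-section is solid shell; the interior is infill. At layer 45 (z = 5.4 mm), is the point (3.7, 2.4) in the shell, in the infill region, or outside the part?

At z = 5.4 mm: the r=3 sphere slices to a regular 12-gon of circumradius 1.800 (√(r²−h²) with h=2.4 from center); the r=3.5 sphere at (6, 2.5) contributes a regular 12-gon of circumradius √(3.5²−0.1²) = 3.499; Combining (union): the 2 present regions are separate (no shared area or edge), so areas and boundary lengths simply add and each stays a separate island — 2 connected regions; (rotated 50° about Z; rotation is an isometry so areas/perimeters/island counts are preserved). Overall, the cross-section has 2 separate islands. Undo the 50° rotation: the query point maps to (4.217, -1.292) in the un-rotated model frame. The nearest boundary edge runs (6.00, -1.00)→(4.25, -0.53); distance from the point to it = 0.74 mm. The point is not inside any of the regions above, so it lies outside the cross-section (0.74 mm from the nearest boundary).

outside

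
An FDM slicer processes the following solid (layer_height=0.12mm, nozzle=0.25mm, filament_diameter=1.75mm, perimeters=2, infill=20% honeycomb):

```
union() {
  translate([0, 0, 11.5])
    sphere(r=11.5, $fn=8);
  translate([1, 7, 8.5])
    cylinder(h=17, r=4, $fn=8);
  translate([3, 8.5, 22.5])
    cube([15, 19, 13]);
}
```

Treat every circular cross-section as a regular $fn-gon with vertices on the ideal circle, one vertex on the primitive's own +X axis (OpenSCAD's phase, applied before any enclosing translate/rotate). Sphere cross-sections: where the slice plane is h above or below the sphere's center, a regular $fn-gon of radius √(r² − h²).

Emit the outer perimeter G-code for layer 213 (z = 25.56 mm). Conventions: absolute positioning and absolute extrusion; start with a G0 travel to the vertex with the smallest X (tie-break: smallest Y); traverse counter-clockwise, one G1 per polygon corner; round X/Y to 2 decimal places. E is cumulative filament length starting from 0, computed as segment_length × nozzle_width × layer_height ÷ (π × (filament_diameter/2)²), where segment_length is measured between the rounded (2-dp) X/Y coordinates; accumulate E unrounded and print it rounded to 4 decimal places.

At z = 25.56 mm: the sphere is not intersected at this z (|z−center|=14.060 > r=11.5); the cylinder at (1, 7) does not reach this height (z outside [8.5, 25.5]); the cube at (3, 8.5) (footprint 15×19) is included at this height; Taking the union: only the 15×19 cube at (3, 8.5) is present, so the union is just that shape — 1 connected region. The outline is a single polygon with 4 vertices. Extrusion per mm of travel: 0.25 × 0.12 / (π × 0.875²) = 0.012473. Accumulating E over each segment gives final E = 0.8481.

G0 X3.00 Y8.50 Z25.56
G1 X18.00 Y8.50 E0.1871
G1 X18.00 Y27.50 E0.4241
G1 X3.00 Y27.50 E0.6112
G1 X3.00 Y8.50 E0.8481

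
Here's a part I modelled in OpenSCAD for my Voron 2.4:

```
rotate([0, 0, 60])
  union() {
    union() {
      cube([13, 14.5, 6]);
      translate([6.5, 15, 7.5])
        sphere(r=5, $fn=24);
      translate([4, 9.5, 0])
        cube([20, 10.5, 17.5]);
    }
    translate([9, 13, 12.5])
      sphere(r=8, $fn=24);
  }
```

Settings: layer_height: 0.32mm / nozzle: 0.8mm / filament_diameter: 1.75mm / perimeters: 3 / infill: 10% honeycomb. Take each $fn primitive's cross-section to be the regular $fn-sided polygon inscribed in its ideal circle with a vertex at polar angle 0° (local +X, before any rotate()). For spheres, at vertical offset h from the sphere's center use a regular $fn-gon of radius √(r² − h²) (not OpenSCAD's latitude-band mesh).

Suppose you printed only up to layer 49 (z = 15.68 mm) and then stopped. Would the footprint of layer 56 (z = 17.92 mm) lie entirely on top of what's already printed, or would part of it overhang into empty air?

Compare the two slices. At z = 15.68: the cube is not intersected at this z (z outside [0, 6]); the sphere at (6.5, 15) is not intersected at this z (|z−center|=8.180 > r=5); the 20×10.5 cube at (4, 9.5) contributes its full rectangle (area 210.00 mm²); Taking the union: only the 20×10.5 cube at (4, 9.5) is present, so the union is just that shape — area = 210.00 mm²; the r=8 sphere at (9, 13) slices to a regular 24-gon of circumradius 7.341 (√(r²−h²) with h=3.18 from center) (area = (24/2)·7.341²·sin(360°/24) = 167.37 mm²); Combining (union): the regions partially overlap — summed areas 377.37 mm² minus the doubly-counted overlap 116.42 mm² gives 260.95 mm² — area = 260.95 mm²; (whole slice rotated 60° about Z — lengths, areas and connectivity unchanged). At z = 17.92: the cube does not reach this height (z outside [0, 6]); the sphere at (6.5, 15) is absent (|z−center|=10.420 > r=5); the cube at (4, 9.5) is not intersected at this z (z outside [0, 17.5]); Taking the union: nothing is present at this height; the r=8 sphere at (9, 13) slices to a regular 24-gon of circumradius 5.884 (√(r²−h²) with h=5.42 from center) (area = (24/2)·5.884²·sin(360°/24) = 107.53 mm²); Merging all regions: only the r=8 sphere at (9, 13) is present, so the union is just that shape — area = 107.53 mm²; (rotated 60° about Z; rotation is an isometry so areas/perimeters/island counts are preserved). Checking containment: the cross-section at z = 17.92 is a subset of the cross-section at z = 15.68.

entirely on top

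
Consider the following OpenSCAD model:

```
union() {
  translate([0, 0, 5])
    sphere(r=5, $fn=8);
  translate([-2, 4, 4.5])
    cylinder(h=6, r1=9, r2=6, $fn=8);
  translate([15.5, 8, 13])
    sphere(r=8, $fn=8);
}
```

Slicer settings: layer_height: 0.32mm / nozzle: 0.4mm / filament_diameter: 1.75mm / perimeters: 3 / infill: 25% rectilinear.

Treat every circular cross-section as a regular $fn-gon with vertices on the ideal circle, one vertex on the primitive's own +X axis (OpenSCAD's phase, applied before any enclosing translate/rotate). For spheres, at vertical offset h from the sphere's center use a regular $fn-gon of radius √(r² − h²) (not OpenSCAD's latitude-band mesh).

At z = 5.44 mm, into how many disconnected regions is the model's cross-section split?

2

At z = 5.44 mm: the sphere: section is a regular 8-gon, circumradius = √(r²−h²) = √(5²−0.44²) = 4.981; the cone at (-2, 4): at t=0.157 of its height the radius interpolates to r₁+(r₂−r₁)t = 8.530, giving a regular 8-gon of that circumradius; the r=8 sphere at (15.5, 8) contributes a regular 8-gon of circumradius √(8²−7.56²) = 2.617; Combining (union): the regions partially overlap (shared area 64.04 mm²), so overlapping operands fuse into one piece — 2 connected regions. The result has 2 disconnected regions.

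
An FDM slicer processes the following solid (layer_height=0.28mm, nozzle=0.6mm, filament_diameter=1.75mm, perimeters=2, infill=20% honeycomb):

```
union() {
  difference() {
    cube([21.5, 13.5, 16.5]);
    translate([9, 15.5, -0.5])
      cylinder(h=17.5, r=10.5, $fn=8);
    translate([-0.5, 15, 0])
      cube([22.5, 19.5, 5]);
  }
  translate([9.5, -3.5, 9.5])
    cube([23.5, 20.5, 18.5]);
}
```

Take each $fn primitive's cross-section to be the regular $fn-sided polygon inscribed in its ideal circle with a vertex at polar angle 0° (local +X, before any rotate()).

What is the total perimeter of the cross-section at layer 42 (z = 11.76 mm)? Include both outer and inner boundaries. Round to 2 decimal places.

At z = 11.76 mm: the cube is present — its section is the full 21.5×13.5 rectangle (perimeter 70.00 mm); the cylinder at (9, 15.5): section is a regular 8-gon, circumradius r=10.5 (perimeter = 2·8·10.500·sin(180°/8) = 64.29 mm); the cube at (-0.5, 15) does not reach this height (z outside [0, 5]); After the difference (first − rest): starting from the 21.5×13.5 cube, the r=10.5 cylinder at (9, 15.5) partially overlaps it — only the 115.03 mm² overlap (of its 311.83 mm²) is removed, clipping the outline — boundary = 75.77 mm; the cube at (9.5, -3.5) is present — its section is the full 23.5×20.5 rectangle (perimeter 88.00 mm); Taking the union: the regions partially overlap (shared area 108.41 mm²), so the edge portions inside another operand are dropped and the merged outline is re-measured after clipping — boundary = 116.87 mm. Overall, the cross-section is a single solid region. Total boundary length (outer) = 116.87 mm.

116.87 mm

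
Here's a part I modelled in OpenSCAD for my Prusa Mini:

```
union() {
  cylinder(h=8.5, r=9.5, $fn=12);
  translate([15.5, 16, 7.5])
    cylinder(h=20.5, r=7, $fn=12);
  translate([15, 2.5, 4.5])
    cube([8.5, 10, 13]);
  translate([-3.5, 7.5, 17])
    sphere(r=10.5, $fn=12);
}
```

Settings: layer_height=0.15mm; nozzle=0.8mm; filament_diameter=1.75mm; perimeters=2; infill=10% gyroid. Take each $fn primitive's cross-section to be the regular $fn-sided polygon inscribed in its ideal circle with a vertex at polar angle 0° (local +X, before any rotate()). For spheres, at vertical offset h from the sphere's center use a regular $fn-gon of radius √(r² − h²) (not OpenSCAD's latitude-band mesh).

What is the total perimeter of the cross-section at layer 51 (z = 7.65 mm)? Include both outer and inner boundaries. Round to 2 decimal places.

At z = 7.65 mm: the r=9.5 cylinder gives a regular 12-gon of circumradius 9.5 (constant along its height) (perimeter = 2·12·9.500·sin(180°/12) = 59.01 mm); the r=7 cylinder at (15.5, 16) contributes a regular 12-gon of circumradius 7 (perimeter = 2·12·7.000·sin(180°/12) = 43.48 mm); the cube at (15, 2.5) (footprint 8.5×10) is included at this height (perimeter 37.00 mm); the r=10.5 sphere at (-3.5, 7.5) contributes a regular 12-gon of circumradius √(10.5²−9.35²) = 4.778 (perimeter = 2·12·4.778·sin(180°/12) = 29.68 mm); Merging all regions: the regions partially overlap (shared area 55.44 mm²), so the edge portions inside another operand are dropped and the merged outline is re-measured after clipping — boundary = 127.18 mm. Overall, the cross-section has 2 separate islands. Total boundary length (outer) = 127.18 mm.

127.18 mm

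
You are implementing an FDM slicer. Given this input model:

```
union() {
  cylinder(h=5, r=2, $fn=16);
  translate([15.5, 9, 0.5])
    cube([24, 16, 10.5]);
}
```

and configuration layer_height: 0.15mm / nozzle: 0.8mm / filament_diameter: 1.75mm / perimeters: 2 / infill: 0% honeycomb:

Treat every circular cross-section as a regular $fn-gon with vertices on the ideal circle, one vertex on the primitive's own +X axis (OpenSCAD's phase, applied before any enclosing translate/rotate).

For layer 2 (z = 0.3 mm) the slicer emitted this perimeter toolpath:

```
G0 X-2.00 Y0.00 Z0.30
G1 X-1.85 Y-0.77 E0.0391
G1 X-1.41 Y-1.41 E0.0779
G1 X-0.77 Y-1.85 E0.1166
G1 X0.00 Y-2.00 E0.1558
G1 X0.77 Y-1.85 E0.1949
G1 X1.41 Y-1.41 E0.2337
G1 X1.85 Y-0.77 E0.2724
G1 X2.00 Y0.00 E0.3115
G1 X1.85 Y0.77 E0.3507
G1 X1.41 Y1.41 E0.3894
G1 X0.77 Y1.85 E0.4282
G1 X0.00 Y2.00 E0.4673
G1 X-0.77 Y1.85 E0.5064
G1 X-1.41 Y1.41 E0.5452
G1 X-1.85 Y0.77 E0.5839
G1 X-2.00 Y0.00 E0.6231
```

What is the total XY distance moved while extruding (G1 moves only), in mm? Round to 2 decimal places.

12.49 mm

Sum the Euclidean lengths of each G1 segment: total = 12.49 mm.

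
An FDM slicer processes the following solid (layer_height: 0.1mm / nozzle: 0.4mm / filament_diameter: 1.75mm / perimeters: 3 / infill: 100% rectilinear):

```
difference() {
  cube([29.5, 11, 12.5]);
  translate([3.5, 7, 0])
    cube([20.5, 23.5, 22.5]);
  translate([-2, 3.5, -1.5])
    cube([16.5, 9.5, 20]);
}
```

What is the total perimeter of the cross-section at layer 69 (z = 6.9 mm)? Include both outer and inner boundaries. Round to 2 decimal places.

At z = 6.9 mm: the cube (footprint 29.5×11) is included at this height (perimeter 81.00 mm); the cube at (3.5, 7) is present — its section is the full 20.5×23.5 rectangle (perimeter 88.00 mm); the cube at (-2, 3.5) (footprint 16.5×9.5) is included at this height (perimeter 52.00 mm); After the difference (first − rest): starting from the 29.5×11 cube, the 20.5×23.5 cube at (3.5, 7) partially overlaps it — only the 82.00 mm² overlap (of its 481.75 mm²) is removed, clipping the outline; the 16.5×9.5 cube at (-2, 3.5) partially overlaps it — only the 64.75 mm² overlap (of its 156.75 mm²) is removed, clipping the outline — boundary = 81.00 mm. Overall, the cross-section is a single solid region. Total boundary length (outer) = 81.00 mm.

81.00 mm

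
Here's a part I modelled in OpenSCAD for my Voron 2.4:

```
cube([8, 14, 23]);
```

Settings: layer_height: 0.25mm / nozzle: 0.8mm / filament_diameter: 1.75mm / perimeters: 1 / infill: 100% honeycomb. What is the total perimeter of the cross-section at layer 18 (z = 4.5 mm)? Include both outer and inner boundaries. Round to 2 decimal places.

44.00 mm

At z = 4.5 mm: the cube (footprint 8×14) is included at this height (perimeter 44.00 mm). Overall, the cross-section is a single solid region. Total boundary length (outer) = 44.00 mm.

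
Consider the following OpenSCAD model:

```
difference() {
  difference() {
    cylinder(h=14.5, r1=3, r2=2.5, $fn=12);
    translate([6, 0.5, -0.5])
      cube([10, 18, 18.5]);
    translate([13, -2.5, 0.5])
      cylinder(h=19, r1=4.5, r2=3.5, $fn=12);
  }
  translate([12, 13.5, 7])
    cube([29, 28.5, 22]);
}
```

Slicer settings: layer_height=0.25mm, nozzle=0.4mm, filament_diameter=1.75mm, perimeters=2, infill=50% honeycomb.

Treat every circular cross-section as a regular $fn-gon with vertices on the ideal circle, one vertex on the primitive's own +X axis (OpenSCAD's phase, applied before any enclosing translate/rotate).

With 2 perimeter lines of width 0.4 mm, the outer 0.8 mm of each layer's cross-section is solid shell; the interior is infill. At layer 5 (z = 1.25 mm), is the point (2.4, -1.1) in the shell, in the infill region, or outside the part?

At z = 1.25 mm: the cone (r1=3→r2=2.5) has section circumradius 2.957 here — a regular 12-gon; the cube at (6, 0.5) is present — its section is the full 10×18 rectangle; the cone at (13, -2.5) (r1=4.5→r2=3.5) has section circumradius 4.461 here — a regular 12-gon; Subtracting the remaining from the first: starting from the cone, the 10×18 cube at (6, 0.5) misses the remaining region (no effect); the cone at (13, -2.5) misses the remaining region (no effect) — 1 connected region; the cube at (12, 13.5) does not reach this height (z outside [7, 29]); Subtracting the remaining from the first: none of the subtracted shapes is present at this height, so the result so far is unchanged — 1 connected region. Overall, the cross-section is a single solid region. The nearest boundary edge runs (2.96, 0.00)→(2.56, -1.48); distance from the point to it = 0.25 mm. The point is inside the cross-section, 0.25 mm from the nearest boundary — within the 0.8 mm shell band (2 × 0.4).

shell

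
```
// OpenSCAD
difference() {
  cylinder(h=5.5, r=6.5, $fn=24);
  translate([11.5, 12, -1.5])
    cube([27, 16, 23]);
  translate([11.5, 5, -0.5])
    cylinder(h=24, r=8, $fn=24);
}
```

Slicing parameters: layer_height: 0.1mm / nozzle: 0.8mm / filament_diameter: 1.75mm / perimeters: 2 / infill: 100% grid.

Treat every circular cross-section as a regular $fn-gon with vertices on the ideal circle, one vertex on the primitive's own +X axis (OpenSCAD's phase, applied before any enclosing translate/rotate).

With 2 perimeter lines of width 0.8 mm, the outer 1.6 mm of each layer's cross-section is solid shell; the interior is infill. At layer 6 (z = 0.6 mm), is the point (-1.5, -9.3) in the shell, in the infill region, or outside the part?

outside

At z = 0.6 mm: the r=6.5 cylinder gives a regular 24-gon of circumradius 6.5 (constant along its height); the cube at (11.5, 12) is present — its section is the full 27×16 rectangle; the r=8 cylinder at (11.5, 5) gives a regular 24-gon of circumradius 8 (constant along its height); After the difference (first − rest): starting from the r=6.5 cylinder, the 27×16 cube at (11.5, 12) misses the remaining region (no effect); the r=8 cylinder at (11.5, 5) partially overlaps it — only the 8.98 mm² overlap (of its 198.77 mm²) is removed, clipping the outline — 1 connected region. Overall, the cross-section is a single solid region. The nearest boundary edge runs (-0.00, -6.50)→(-1.68, -6.28); distance from the point to it = 2.97 mm. The point is not inside any of the regions above, so it lies outside the cross-section (2.97 mm from the nearest boundary).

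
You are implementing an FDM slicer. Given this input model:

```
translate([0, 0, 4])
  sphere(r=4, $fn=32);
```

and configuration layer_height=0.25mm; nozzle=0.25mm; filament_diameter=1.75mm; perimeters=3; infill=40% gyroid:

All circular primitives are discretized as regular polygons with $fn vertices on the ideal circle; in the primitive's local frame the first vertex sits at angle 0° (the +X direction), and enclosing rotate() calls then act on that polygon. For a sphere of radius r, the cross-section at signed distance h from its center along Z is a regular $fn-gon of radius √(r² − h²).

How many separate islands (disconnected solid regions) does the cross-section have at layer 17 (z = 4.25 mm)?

1

At z = 4.25 mm: the r=4 sphere slices to a regular 32-gon of circumradius 3.992 (√(r²−h²) with h=0.25 from center). Overall, the cross-section is a single solid region. Island count = 1.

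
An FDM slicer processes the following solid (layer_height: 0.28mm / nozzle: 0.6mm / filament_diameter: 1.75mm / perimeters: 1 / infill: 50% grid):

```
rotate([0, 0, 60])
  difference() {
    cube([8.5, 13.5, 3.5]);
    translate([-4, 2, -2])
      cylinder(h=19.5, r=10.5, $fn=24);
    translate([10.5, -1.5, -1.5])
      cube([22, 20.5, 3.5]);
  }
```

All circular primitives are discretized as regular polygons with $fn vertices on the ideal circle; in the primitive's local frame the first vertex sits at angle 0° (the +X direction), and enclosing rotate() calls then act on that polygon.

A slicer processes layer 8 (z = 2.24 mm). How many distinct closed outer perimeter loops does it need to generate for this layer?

At z = 2.24 mm: the cube is present — its section is the full 8.5×13.5 rectangle; the r=10.5 cylinder at (-4, 2) contributes a regular 24-gon of circumradius 10.5; the cube at (10.5, -1.5) does not reach this height (z outside [-1.5, 2]); After the difference (first − rest): starting from the 8.5×13.5 cube, the r=10.5 cylinder at (-4, 2) partially overlaps it — only the 57.63 mm² overlap (of its 342.42 mm²) is removed, clipping the outline — 1 connected region; (whole slice rotated 60° about Z — lengths, areas and connectivity unchanged). The result has 1 disconnected region.

1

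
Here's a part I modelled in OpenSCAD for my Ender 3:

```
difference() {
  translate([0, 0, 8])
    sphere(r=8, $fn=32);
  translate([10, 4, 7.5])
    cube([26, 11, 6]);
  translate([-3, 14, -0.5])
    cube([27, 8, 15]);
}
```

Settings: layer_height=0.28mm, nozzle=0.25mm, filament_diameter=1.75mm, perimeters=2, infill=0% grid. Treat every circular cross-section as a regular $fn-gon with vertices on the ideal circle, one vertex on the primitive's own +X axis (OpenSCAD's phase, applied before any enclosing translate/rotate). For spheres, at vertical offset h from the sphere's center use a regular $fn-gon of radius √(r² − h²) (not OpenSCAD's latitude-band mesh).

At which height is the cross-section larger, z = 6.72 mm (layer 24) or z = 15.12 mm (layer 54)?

Layer 24 (z = 6.72): the r=8 sphere slices to a regular 32-gon of circumradius 7.897 (√(r²−h²) with h=1.28 from center) (area = (32/2)·7.897²·sin(360°/32) = 194.66 mm²); the cube at (10, 4) is absent (z outside [7.5, 13.5]); the cube at (-3, 14) (footprint 27×8) is included at this height (area 216.00 mm²); Subtracting the remaining from the first: starting from the r=8 sphere (194.66 mm²), the 27×8 cube at (-3, 14) misses the remaining region (no effect) — area = 194.66 mm². So its area = 194.66 mm². Layer 54 (z = 15.12): the r=8 sphere slices to a regular 32-gon of circumradius 3.648 (√(r²−h²) with h=7.12 from center) (area = (32/2)·3.648²·sin(360°/32) = 41.53 mm²); the cube at (10, 4) does not reach this height (z outside [7.5, 13.5]); the cube at (-3, 14) does not reach this height (z outside [-0.5, 14.5]); After the difference (first − rest): none of the subtracted shapes is present at this height, so the r=8 sphere is unchanged — area = 41.53 mm². So its area = 41.53 mm². Layer 24 is larger (194.66 vs 41.53 mm²).

layer 24 (z = 6.72 mm)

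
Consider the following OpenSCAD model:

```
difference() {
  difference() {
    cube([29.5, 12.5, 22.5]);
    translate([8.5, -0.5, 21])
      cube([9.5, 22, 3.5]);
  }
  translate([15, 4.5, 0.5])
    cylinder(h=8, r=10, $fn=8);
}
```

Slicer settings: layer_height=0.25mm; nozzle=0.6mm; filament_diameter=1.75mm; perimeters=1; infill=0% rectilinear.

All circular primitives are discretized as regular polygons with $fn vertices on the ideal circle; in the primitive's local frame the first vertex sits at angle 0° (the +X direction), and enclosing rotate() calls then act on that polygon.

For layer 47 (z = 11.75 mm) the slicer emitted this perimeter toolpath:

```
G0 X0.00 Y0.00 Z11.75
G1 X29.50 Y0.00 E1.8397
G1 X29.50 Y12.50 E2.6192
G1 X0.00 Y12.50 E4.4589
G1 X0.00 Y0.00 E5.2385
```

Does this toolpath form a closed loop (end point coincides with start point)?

Start point (G0): (0.00, 0.00). End point (last G1): the path returns to the start — closed.

yes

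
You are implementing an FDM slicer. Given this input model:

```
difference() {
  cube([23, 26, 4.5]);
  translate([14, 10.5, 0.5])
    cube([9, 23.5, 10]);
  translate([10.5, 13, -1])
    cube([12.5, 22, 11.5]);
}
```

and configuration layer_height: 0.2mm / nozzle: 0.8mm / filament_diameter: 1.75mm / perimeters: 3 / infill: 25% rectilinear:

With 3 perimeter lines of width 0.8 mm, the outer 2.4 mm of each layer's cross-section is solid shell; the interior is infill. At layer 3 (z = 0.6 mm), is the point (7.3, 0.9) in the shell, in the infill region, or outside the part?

At z = 0.6 mm: the cube (footprint 23×26) is included at this height; the 9×23.5 cube at (14, 10.5) contributes its full rectangle; the cube at (10.5, 13) is present — its section is the full 12.5×22 rectangle; After the difference (first − rest): starting from the 23×26 cube, the 9×23.5 cube at (14, 10.5) partially overlaps it — only the 139.50 mm² overlap (of its 211.50 mm²) is removed, clipping the outline; the 12.5×22 cube at (10.5, 13) partially overlaps it — only the 45.50 mm² overlap (of its 275.00 mm²) is removed, clipping the outline — 1 connected region. Overall, the cross-section is a single solid region. The nearest boundary edge runs (23.00, 0.00)→(0.00, 0.00); distance from the point to it = 0.90 mm. The point is inside the cross-section, 0.90 mm from the nearest boundary — within the 2.4 mm shell band (3 × 0.8).

shell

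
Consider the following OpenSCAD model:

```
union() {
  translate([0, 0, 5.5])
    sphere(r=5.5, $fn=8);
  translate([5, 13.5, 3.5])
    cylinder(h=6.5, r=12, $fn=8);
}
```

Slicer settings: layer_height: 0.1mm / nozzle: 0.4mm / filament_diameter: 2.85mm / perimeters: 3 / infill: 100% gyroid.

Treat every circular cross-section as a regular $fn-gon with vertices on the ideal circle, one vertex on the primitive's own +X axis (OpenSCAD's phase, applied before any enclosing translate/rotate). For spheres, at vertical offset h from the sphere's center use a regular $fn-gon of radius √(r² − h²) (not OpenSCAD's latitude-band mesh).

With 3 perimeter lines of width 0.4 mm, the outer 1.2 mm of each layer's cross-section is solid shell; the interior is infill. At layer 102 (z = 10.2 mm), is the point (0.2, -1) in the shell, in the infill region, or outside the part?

At z = 10.2 mm: the sphere: section is a regular 8-gon, circumradius = √(r²−h²) = √(5.5²−4.7²) = 2.857; the cylinder at (5, 13.5) is absent (z outside [3.5, 10]); Taking the union: only the r=5.5 sphere is present, so the union is just that shape — 1 connected region. Overall, the cross-section is a single solid region. The nearest boundary edge runs (-0.00, -2.86)→(2.02, -2.02); distance from the point to it = 1.64 mm. The point is inside the cross-section and 1.64 mm from the nearest boundary — more than the 1.2 mm shell width (3 × 0.4), so it's in the infill interior.

infill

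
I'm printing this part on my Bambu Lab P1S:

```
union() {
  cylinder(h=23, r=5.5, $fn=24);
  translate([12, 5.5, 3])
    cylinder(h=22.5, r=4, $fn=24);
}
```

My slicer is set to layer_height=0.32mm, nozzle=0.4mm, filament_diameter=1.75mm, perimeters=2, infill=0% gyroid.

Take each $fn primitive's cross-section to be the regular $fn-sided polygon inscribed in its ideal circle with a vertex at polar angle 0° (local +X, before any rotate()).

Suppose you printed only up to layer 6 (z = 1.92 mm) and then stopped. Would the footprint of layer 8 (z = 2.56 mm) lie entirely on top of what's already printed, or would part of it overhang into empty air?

Compare the two slices. At z = 1.92: the cylinder: section is a regular 24-gon, circumradius r=5.5 (area = (24/2)·5.500²·sin(360°/24) = 93.95 mm²); the cylinder at (12, 5.5) is absent (z outside [3, 25.5]); Combining (union): only the r=5.5 cylinder is present, so the union is just that shape — area = 93.95 mm². At z = 2.56: the r=5.5 cylinder contributes a regular 24-gon of circumradius 5.5 (area = (24/2)·5.500²·sin(360°/24) = 93.95 mm²); the cylinder at (12, 5.5) is not intersected at this z (z outside [3, 25.5]); Merging all regions: only the r=5.5 cylinder is present, so the union is just that shape — area = 93.95 mm². Checking containment: the cross-section at z = 2.56 is a subset of the cross-section at z = 1.92.

entirely on top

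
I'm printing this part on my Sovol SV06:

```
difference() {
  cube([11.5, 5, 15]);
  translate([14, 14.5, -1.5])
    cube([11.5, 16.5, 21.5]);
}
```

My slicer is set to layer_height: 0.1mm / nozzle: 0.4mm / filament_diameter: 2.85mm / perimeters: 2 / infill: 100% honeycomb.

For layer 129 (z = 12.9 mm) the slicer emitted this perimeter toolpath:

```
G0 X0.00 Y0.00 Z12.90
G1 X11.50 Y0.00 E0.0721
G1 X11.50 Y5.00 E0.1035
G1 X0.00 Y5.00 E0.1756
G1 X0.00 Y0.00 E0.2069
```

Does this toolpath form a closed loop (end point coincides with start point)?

yes

Start point (G0): (0.00, 0.00). End point (last G1): the path returns to the start — closed.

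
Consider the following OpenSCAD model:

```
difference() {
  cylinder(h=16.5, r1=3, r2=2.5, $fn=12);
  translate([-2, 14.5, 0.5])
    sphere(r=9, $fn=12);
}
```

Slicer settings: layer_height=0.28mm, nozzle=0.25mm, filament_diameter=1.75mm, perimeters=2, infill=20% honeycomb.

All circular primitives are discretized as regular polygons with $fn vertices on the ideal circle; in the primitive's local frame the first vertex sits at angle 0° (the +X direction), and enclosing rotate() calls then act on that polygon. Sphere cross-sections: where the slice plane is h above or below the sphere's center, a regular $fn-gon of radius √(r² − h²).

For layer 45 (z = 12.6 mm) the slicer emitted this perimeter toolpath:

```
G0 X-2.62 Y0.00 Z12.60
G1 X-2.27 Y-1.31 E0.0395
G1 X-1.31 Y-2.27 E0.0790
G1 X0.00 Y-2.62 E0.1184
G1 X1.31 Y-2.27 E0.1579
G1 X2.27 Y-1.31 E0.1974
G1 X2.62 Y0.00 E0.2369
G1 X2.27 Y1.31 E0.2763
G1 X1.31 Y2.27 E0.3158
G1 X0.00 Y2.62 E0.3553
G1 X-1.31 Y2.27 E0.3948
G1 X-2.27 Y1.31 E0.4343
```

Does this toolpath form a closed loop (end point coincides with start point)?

Start point (G0): (-2.62, 0.00). End point (last G1): the path does not return to the start — open.

no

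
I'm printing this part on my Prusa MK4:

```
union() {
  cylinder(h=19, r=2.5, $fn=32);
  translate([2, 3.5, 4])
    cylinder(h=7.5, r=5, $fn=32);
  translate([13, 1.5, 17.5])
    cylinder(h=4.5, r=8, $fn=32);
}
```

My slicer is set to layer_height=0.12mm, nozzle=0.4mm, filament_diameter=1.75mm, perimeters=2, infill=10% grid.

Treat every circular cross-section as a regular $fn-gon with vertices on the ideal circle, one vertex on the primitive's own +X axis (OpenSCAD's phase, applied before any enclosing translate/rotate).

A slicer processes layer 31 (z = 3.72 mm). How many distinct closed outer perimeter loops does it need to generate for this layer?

1

At z = 3.72 mm: the cylinder: section is a regular 32-gon, circumradius r=2.5; the cylinder at (2, 3.5) is absent (z outside [4, 11.5]); the cylinder at (13, 1.5) is not intersected at this z (z outside [17.5, 22]); Merging all regions: only the r=2.5 cylinder is present, so the union is just that shape — 1 connected region. The result has 1 disconnected region.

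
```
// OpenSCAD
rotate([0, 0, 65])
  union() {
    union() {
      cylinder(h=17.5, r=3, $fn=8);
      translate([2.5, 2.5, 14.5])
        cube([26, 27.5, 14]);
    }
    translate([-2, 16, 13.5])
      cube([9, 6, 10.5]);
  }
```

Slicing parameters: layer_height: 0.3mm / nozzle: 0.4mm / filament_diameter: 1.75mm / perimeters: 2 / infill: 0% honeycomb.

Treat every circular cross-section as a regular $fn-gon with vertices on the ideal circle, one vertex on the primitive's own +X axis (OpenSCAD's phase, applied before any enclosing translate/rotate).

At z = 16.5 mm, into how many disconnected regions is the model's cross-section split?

2

At z = 16.5 mm: the r=3 cylinder gives a regular 8-gon of circumradius 3 (constant along its height); the 26×27.5 cube at (2.5, 2.5) contributes its full rectangle; Merging all regions: the 2 present regions are separate (no shared area or edge), so areas and boundary lengths simply add and each stays a separate island — 2 connected regions; the cube at (-2, 16) is present — its section is the full 9×6 rectangle; Combining (union): the regions partially overlap (shared area 27.00 mm²), so overlapping operands fuse into one piece — 2 connected regions; (rotated 65° about Z; rotation is an isometry so areas/perimeters/island counts are preserved). The result has 2 disconnected regions.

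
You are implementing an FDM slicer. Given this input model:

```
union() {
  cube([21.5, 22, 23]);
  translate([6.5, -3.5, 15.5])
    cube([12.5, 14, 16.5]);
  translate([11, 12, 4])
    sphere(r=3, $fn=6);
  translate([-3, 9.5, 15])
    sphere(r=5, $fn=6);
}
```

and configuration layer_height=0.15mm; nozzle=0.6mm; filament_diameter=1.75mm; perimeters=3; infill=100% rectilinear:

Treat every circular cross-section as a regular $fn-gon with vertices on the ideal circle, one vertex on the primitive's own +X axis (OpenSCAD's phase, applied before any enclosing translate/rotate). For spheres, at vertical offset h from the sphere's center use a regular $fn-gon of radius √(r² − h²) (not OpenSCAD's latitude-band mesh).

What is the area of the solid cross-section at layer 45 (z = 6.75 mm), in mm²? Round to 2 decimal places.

At z = 6.75 mm: the 21.5×22 cube contributes its full rectangle (area 473.00 mm²); the cube at (6.5, -3.5) does not reach this height (z outside [15.5, 32]); the r=3 sphere at (11, 12) contributes a regular 6-gon of circumradius √(3²−2.75²) = 1.199 (area = (6/2)·1.199²·sin(360°/6) = 3.73 mm²); the sphere at (-3, 9.5) is absent (|z−center|=8.250 > r=5); Taking the union: the r=3 sphere at (11, 12) lies entirely inside the 21.5×22 cube, so the union is just the 21.5×22 cube — area = 473.00 mm². Overall, the cross-section is a single solid region. Net area = 473.00 mm².

473.00 mm²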